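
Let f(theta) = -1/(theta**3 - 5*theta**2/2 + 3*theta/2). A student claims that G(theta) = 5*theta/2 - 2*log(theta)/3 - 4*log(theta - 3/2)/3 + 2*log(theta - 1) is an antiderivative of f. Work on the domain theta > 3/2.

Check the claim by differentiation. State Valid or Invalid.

d/dtheta[G] = (10*theta**3 - 25*theta**2 + 15*theta - 4)/(4*theta**3 - 10*theta**2 + 6*theta)
d/dtheta[G] - f(theta) = 5/2 != 0.

Invalid: d/dtheta[G] - f = 5/2, which is not 0.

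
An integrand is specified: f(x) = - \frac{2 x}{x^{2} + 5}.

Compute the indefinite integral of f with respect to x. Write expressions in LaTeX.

F(x) = - \log{\left(x^{2} + 5 \right)} + C

The substitution u = x^{2} + 5 works: f is exactly (dF/du)*(du/dx) for that inner function.
Check: d/dx[- \log{\left(x^{2} + 5 \right)}] = - \frac{2 x}{x^{2} + 5} = f(x).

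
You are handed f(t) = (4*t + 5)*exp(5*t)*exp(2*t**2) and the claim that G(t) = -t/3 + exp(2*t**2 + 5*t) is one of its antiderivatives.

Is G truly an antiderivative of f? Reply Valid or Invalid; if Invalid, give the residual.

d/dt[G] = 4*t*exp(5*t)*exp(2*t**2) + 5*exp(5*t)*exp(2*t**2) - 1/3
d/dt[G] - f(t) = -1/3 != 0.

Invalid: d/dt[G] - f = -1/3, which is not 0.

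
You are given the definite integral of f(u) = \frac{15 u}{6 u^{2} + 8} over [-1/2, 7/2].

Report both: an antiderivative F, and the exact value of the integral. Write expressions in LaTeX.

Antiderivative: F(u) = \frac{5 \log{\left(3 u^{2} + 4 \right)}}{4}; value = - \frac{5 \log{\left(\frac{19}{4} \right)}}{4} + \frac{5 \log{\left(\frac{163}{4} \right)}}{4}

f matches the chain-rule pattern g'(h)*h' with inner function h(u) = 3 u^{2} + 4; substituting w = h(u) collapses the integral.
F(u) = \frac{5 \log{\left(3 u^{2} + 4 \right)}}{4} is an antiderivative of f.
Check: d/du[\frac{5 \log{\left(3 u^{2} + 4 \right)}}{4}] = \frac{15 u}{6 u^{2} + 8} = f(u).
F(7/2) = \frac{5 \log{\left(\frac{163}{4} \right)}}{4}; F(-1/2) = \frac{5 \log{\left(\frac{19}{4} \right)}}{4}.
Integral = F(7/2) - F(-1/2) = - \frac{5 \log{\left(\frac{19}{4} \right)}}{4} + \frac{5 \log{\left(\frac{163}{4} \right)}}{4}.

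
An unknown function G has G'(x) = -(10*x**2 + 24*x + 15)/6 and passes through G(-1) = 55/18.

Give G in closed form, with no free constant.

G(x) = -5*x**3/9 - 2*x**2 - 5*x/2 + 2

Whatever form G(x) takes, its d/dx must return the stated G'(x).
A general antiderivative is -5*x**3/9 - 2*x**2 - 5*x/2 + C.
The condition gives C = 55/18 - (19/18) = 2.
So G(x) = -5*x**3/9 - 2*x**2 - 5*x/2 + 2.
Check: d/dx[-5*x**3/9 - 2*x**2 - 5*x/2 + 2] = -5*x**2/3 - 4*x - 5/2, which equals G'(x).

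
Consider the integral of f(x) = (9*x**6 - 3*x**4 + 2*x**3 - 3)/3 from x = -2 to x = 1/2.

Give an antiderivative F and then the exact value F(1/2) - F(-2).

Recover f(x) by differentiating a candidate F(x); any mismatch rules it out.
F(x) = 3*x**7/7 - x**5/5 + x**4/6 - x is an antiderivative of f.
Check: d/dx[3*x**7/7 - x**5/5 + x**4/6 - x] = 3*x**6 - x**4 + 2*x**3/3 - 1, which equals f(x).
F(1/2) = -6619/13440; F(-2) = -4598/105.
Integral = F(1/2) - F(-2) = 38795/896.

Antiderivative: F(x) = 3*x**7/7 - x**5/5 + x**4/6 - x; value = 38795/896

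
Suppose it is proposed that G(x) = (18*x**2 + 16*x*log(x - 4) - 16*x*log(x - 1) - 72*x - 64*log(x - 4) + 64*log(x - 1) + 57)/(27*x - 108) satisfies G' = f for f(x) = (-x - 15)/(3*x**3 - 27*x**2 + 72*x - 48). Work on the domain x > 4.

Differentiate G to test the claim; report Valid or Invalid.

d/dx[G] = (2*x**3 - 18*x**2 + 47*x - 47)/(3*x**3 - 27*x**2 + 72*x - 48)
d/dx[G] - f(x) = 2/3 != 0.

Invalid: d/dx[G] - f = 2/3, which is not 0.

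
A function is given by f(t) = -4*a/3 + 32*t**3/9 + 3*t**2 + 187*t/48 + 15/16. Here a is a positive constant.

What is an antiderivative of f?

An antiderivative is F(t) = -4*a*t/3 + 8*t**4/9 + t**3 + 187*t**2/96 + 15*t/16.

Integrate term by term and add the pieces.
Check: d/dt[-4*a*t/3 + 8*t**4/9 + t**3 + 187*t**2/96 + 15*t/16] = -4*a/3 + 32*t**3/9 + 3*t**2 + 187*t/48 + 15/16 = f(t).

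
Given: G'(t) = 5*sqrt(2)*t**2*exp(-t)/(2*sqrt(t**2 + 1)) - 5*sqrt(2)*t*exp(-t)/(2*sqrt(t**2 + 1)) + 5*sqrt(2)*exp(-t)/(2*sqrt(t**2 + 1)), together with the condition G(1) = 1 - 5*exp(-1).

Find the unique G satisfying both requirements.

G'(t) has the shape u'v + uv' for u = -5*sqrt(2*t**2 + 2)/2 and v = exp(-t) — it is the derivative of the product u*v.
A general antiderivative is -5*sqrt(2*t**2 + 2)*exp(-t)/2 + C.
The condition gives C = 1 - 5*exp(-1) - (-5*exp(-1)) = 1.
So G(t) = -5*sqrt(2*t**2 + 2)*exp(-t)/2 + 1.
Check: d/dt[-5*sqrt(2*t**2 + 2)*exp(-t)/2 + 1] = (5*sqrt(2)*t**2 - 5*sqrt(2)*t + 5*sqrt(2))*exp(-t)/(2*sqrt(t**2 + 1)), which equals G'(t).

G(t) = -5*sqrt(2*t**2 + 2)*exp(-t)/2 + 1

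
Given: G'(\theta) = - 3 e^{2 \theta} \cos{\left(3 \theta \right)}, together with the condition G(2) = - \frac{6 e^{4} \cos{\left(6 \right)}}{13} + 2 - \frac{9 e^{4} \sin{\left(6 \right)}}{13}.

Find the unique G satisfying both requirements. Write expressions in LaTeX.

G(\theta) = - \frac{9 e^{2 \theta} \sin{\left(3 \theta \right)} + 6 e^{2 \theta} \cos{\left(3 \theta \right)} - 26}{13}

A first test for any G(\theta): its \theta-derivative must equal the given G'(\theta).
A general antiderivative is - \frac{9 e^{2 \theta} \sin{\left(3 \theta \right)}}{13} - \frac{6 e^{2 \theta} \cos{\left(3 \theta \right)}}{13} + C.
The condition gives C = - \frac{6 e^{4} \cos{\left(6 \right)}}{13} + 2 - \frac{9 e^{4} \sin{\left(6 \right)}}{13} - (- \frac{6 e^{4} \cos{\left(6 \right)}}{13} - \frac{9 e^{4} \sin{\left(6 \right)}}{13}) = 2.
So G(\theta) = - \frac{9 e^{2 \theta} \sin{\left(3 \theta \right)} + 6 e^{2 \theta} \cos{\left(3 \theta \right)} - 26}{13}.
Check: d/d\theta[- \frac{9 e^{2 \theta} \sin{\left(3 \theta \right)} + 6 e^{2 \theta} \cos{\left(3 \theta \right)} - 26}{13}] = - 3 e^{2 \theta} \cos{\left(3 \theta \right)} = G'(\theta).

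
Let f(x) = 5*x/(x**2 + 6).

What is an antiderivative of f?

The substitution u = x**2 + 6 works: f is exactly (dF/du)*(du/dx) for that inner function.
Check: d/dx[5*log(x**2 + 6)/2] = 5*x/(x**2 + 6) = f(x).

An antiderivative is F(x) = 5*log(x**2 + 6)/2.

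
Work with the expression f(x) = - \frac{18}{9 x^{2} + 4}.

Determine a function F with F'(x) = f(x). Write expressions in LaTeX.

An antiderivative F(x) passes only if d/dx[F] lands on f(x) exactly.
Check: d/dx[- 3 \operatorname{atan}{\left(\frac{3 x}{2} \right)}] = - \frac{18}{9 x^{2} + 4} = f(x).

An antiderivative is F(x) = - 3 \operatorname{atan}{\left(\frac{3 x}{2} \right)}.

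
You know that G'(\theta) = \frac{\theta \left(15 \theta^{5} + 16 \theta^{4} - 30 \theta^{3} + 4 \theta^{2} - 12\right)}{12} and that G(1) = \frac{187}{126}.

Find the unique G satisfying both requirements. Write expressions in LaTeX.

G(\theta) = \frac{5 \theta^{7}}{28} + \frac{2 \theta^{6}}{9} - \frac{\theta^{5}}{2} + \frac{\theta^{4}}{12} - \frac{\theta^{2}}{2} + 2

Check a candidate G(\theta) by differentiating: d/d\theta[G] must match the given G'(\theta).
A general antiderivative is \frac{5 \theta^{7}}{28} + \frac{2 \theta^{6}}{9} - \frac{\theta^{5}}{2} + \frac{\theta^{4}}{12} - \frac{\theta^{2}}{2} + C.
The condition gives C = \frac{187}{126} - (- \frac{65}{126}) = 2.
So G(\theta) = \frac{5 \theta^{7}}{28} + \frac{2 \theta^{6}}{9} - \frac{\theta^{5}}{2} + \frac{\theta^{4}}{12} - \frac{\theta^{2}}{2} + 2.
Check: d/d\theta[\frac{5 \theta^{7}}{28} + \frac{2 \theta^{6}}{9} - \frac{\theta^{5}}{2} + \frac{\theta^{4}}{12} - \frac{\theta^{2}}{2} + 2] = \frac{5 \theta^{6}}{4} + \frac{4 \theta^{5}}{3} - \frac{5 \theta^{4}}{2} + \frac{\theta^{3}}{3} - \theta, which equals G'(\theta).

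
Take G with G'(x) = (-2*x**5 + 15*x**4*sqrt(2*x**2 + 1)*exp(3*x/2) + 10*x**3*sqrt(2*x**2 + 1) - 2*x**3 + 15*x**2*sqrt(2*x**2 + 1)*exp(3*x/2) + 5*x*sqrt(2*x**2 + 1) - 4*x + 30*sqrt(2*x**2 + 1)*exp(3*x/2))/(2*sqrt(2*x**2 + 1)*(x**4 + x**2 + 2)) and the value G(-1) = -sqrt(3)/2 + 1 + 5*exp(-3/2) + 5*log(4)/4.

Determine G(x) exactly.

G(x) = -sqrt(2*x**2 + 1)/2 + 5*exp(3*x/2) + 5*log(x**4 + x**2 + 2)/4 + 1

Check a candidate G(x) by differentiating: d/dx[G] must match the given G'(x).
A general antiderivative is -sqrt(2*x**2 + 1)/2 + 5*exp(3*x/2) + 5*log(x**4 + x**2 + 2)/4 + C.
The condition gives C = -sqrt(3)/2 + 1 + 5*exp(-3/2) + 5*log(4)/4 - (-sqrt(3)/2 + 5*exp(-3/2) + 5*log(4)/4) = 1.
So G(x) = -sqrt(2*x**2 + 1)/2 + 5*exp(3*x/2) + 5*log(x**4 + x**2 + 2)/4 + 1.
Check: d/dx[-sqrt(2*x**2 + 1)/2 + 5*exp(3*x/2) + 5*log(x**4 + x**2 + 2)/4 + 1] = (-2*x**5 + 15*x**4*sqrt(2*x**2 + 1)*exp(3*x/2) + 10*x**3*sqrt(2*x**2 + 1) - 2*x**3 + 15*x**2*sqrt(2*x**2 + 1)*exp(3*x/2) + 5*x*sqrt(2*x**2 + 1) - 4*x + 30*sqrt(2*x**2 + 1)*exp(3*x/2))/(2*x**4*sqrt(2*x**2 + 1) + 2*x**2*sqrt(2*x**2 + 1) + 4*sqrt(2*x**2 + 1)), which equals G'(x).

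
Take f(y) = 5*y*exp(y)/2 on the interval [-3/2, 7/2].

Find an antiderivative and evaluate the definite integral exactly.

Recognize the product-rule pattern: f = u'v + uv' with u = 5*y/2 - 5/2, v = exp(y), so integration by parts undoes it.
F(y) = (5*y - 5)*exp(y)/2 is an antiderivative of f.
Check: d/dy[(5*y - 5)*exp(y)/2] = 5*y*exp(y)/2 = f(y).
F(7/2) = 25*exp(7/2)/4; F(-3/2) = -25*exp(-3/2)/4.
Integral = F(7/2) - F(-3/2) = 25*exp(-3/2)/4 + 25*exp(7/2)/4.

Antiderivative: F(y) = (5*y - 5)*exp(y)/2; value = 25*exp(-3/2)/4 + 25*exp(7/2)/4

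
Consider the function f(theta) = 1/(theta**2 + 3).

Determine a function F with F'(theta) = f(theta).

Check any antiderivative F(theta) by computing F'(theta) and comparing it with f(theta).
Check: d/dtheta[sqrt(3)*atan(sqrt(3)*theta/3)/3] = 1/(theta**2 + 3) = f(theta).

An antiderivative is F(theta) = sqrt(3)*atan(sqrt(3)*theta/3)/3.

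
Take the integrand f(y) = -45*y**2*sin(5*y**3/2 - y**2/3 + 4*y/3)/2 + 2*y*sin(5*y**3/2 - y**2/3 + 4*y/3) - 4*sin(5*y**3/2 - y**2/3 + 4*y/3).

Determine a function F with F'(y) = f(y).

The substitution u = 5*y**3/2 - y**2/3 + 4*y/3 works: f is exactly (dF/du)*(du/dy) for that inner function.
Check: d/dy[3*cos(5*y**3/2 - y**2/3 + 4*y/3)] = -45*y**2*sin(5*y**3/2 - y**2/3 + 4*y/3)/2 + 2*y*sin(5*y**3/2 - y**2/3 + 4*y/3) - 4*sin(5*y**3/2 - y**2/3 + 4*y/3) = f(y).

An antiderivative is F(y) = 3*cos(5*y**3/2 - y**2/3 + 4*y/3).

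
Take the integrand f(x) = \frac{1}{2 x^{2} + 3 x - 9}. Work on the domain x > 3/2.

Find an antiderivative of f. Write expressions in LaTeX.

The denominator factors as \left(x + 3\right) \left(2 x - 3\right); partial fractions split f into directly integrable pieces: \frac{2}{9 \left(2 x - 3\right)} - \frac{1}{9 \left(x + 3\right)}.
Check: d/dx[\frac{\log{\left(x - \frac{3}{2} \right)}}{9} - \frac{\log{\left(x + 3 \right)}}{9}] = \frac{1}{2 x^{2} + 3 x - 9} = f(x).

An antiderivative is F(x) = \frac{\log{\left(x - \frac{3}{2} \right)}}{9} - \frac{\log{\left(x + 3 \right)}}{9}.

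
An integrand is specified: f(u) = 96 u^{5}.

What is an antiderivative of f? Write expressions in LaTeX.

Whatever form F(u) takes, F'(u) = f(u) is non-negotiable.
Check: d/du[16 u^{6}] = 96 u^{5} = f(u).

An antiderivative is F(u) = 16 u^{6}.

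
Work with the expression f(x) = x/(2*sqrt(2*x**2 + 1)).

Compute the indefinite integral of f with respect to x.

The substitution u = 2*x**2 + 1 works: f is exactly (dF/du)*(du/dx) for that inner function.
Check: d/dx[sqrt(2*x**2 + 1)/4] = x/(2*sqrt(2*x**2 + 1)) = f(x).

F(x) = sqrt(2*x**2 + 1)/4 + C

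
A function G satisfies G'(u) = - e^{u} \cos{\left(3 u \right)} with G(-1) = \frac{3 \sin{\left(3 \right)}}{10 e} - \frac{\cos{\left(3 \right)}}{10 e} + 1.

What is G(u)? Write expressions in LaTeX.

Any candidate G(u) must reproduce the stated G'(u) exactly.
A general antiderivative is - \frac{3 e^{u} \sin{\left(3 u \right)}}{10} - \frac{e^{u} \cos{\left(3 u \right)}}{10} + C.
The condition gives C = \frac{3 \sin{\left(3 \right)}}{10 e} - \frac{\cos{\left(3 \right)}}{10 e} + 1 - (\frac{3 \sin{\left(3 \right)}}{10 e} - \frac{\cos{\left(3 \right)}}{10 e}) = 1.
So G(u) = \frac{- 3 e^{u} \sin{\left(3 u \right)} - e^{u} \cos{\left(3 u \right)} + 10}{10}.
Check: d/du[\frac{- 3 e^{u} \sin{\left(3 u \right)} - e^{u} \cos{\left(3 u \right)} + 10}{10}] = - e^{u} \cos{\left(3 u \right)} = G'(u).

G(u) = \frac{- 3 e^{u} \sin{\left(3 u \right)} - e^{u} \cos{\left(3 u \right)} + 10}{10}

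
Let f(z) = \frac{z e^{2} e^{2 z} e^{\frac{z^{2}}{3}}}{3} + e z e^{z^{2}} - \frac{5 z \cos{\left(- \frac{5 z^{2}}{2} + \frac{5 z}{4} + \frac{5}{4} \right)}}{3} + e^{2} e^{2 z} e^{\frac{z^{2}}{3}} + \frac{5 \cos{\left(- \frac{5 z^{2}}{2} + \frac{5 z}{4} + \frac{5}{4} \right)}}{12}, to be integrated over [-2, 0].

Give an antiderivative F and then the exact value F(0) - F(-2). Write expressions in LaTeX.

Antiderivative: F(z) = \frac{e^{2} e^{2 z} e^{\frac{z^{2}}{3}}}{2} + \frac{e e^{z^{2}}}{2} + \frac{\sin{\left(- \frac{5 z^{2}}{2} + \frac{5 z}{4} + \frac{5}{4} \right)}}{3}; value = - \frac{e^{5}}{2} + \frac{\sin{\left(\frac{45}{4} \right)}}{3} - \frac{1}{2 e^{\frac{2}{3}}} + \frac{\sin{\left(\frac{5}{4} \right)}}{3} + \frac{e}{2} + \frac{e^{2}}{2}

Integrate term by term and add the pieces.
F(z) = \frac{e^{2} e^{2 z} e^{\frac{z^{2}}{3}}}{2} + \frac{e e^{z^{2}}}{2} + \frac{\sin{\left(- \frac{5 z^{2}}{2} + \frac{5 z}{4} + \frac{5}{4} \right)}}{3} is an antiderivative of f.
Check: d/dz[\frac{e^{2} e^{2 z} e^{\frac{z^{2}}{3}}}{2} + \frac{e e^{z^{2}}}{2} + \frac{\sin{\left(- \frac{5 z^{2}}{2} + \frac{5 z}{4} + \frac{5}{4} \right)}}{3}] = \frac{z e^{2} e^{2 z} e^{\frac{z^{2}}{3}}}{3} + e z e^{z^{2}} - \frac{5 z \cos{\left(- \frac{5 z^{2}}{2} + \frac{5 z}{4} + \frac{5}{4} \right)}}{3} + e^{2} e^{2 z} e^{\frac{z^{2}}{3}} + \frac{5 \cos{\left(- \frac{5 z^{2}}{2} + \frac{5 z}{4} + \frac{5}{4} \right)}}{12} = f(z).
F(0) = \frac{\sin{\left(\frac{5}{4} \right)}}{3} + \frac{e}{2} + \frac{e^{2}}{2}; F(-2) = \frac{1}{2 e^{\frac{2}{3}}} - \frac{\sin{\left(\frac{45}{4} \right)}}{3} + \frac{e^{5}}{2}.
Integral = F(0) - F(-2) = - \frac{e^{5}}{2} + \frac{\sin{\left(\frac{45}{4} \right)}}{3} - \frac{1}{2 e^{\frac{2}{3}}} + \frac{\sin{\left(\frac{5}{4} \right)}}{3} + \frac{e}{2} + \frac{e^{2}}{2}.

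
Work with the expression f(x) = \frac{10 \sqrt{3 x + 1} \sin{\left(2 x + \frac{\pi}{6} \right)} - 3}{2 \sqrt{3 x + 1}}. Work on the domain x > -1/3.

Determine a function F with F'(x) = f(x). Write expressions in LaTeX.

An antiderivative is F(x) = - \sqrt{3 x + 1} - \frac{5 \cos{\left(2 x + \frac{\pi}{6} \right)}}{2}.

Since d/dx undoes antidifferentiation here, F'(x) = f(x) is required of F(x).
Check: d/dx[- \sqrt{3 x + 1} - \frac{5 \cos{\left(2 x + \frac{\pi}{6} \right)}}{2}] = \frac{10 \sqrt{3 x + 1} \sin{\left(2 x + \frac{\pi}{6} \right)} - 3}{2 \sqrt{3 x + 1}} = f(x).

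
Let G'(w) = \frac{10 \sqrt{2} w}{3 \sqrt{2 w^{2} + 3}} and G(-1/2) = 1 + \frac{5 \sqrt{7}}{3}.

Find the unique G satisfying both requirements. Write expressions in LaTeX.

G'(w) matches the chain-rule pattern g'(h)*h' with inner function h(w) = 4 w^{2} + 6; substituting u = h(w) collapses the integral.
A general antiderivative is \frac{5 \sqrt{4 w^{2} + 6}}{3} + C.
The condition gives C = 1 + \frac{5 \sqrt{7}}{3} - (\frac{5 \sqrt{7}}{3}) = 1.
So G(w) = \frac{5 \sqrt{4 w^{2} + 6}}{3} + 1.
Check: d/dw[\frac{5 \sqrt{4 w^{2} + 6}}{3} + 1] = \frac{10 \sqrt{2} w}{3 \sqrt{2 w^{2} + 3}} = G'(w).

G(w) = \frac{5 \sqrt{4 w^{2} + 6}}{3} + 1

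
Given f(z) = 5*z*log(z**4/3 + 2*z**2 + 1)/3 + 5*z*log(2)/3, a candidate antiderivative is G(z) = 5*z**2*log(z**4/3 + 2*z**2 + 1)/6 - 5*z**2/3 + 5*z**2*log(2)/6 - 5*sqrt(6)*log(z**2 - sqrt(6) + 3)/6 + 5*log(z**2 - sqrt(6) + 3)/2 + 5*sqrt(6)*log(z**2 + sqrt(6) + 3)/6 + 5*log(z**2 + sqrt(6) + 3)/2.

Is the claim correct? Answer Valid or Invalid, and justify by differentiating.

d/dz[G] = 5*z*log(z**4/3 + 2*z**2 + 1)/3 + 5*z*log(2)/3
This equals f(z) exactly, so the claim holds.

Valid. The derivative of G reproduces f.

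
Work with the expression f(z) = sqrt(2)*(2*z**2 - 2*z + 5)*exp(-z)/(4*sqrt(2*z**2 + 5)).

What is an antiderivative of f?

An antiderivative is F(z) = -sqrt(2)*sqrt(2*z**2 + 5)*exp(-z)/4.

Recognize the product-rule pattern: f = u'v + uv' with u = -sqrt(z**2 + 5/2)/2, v = exp(-z), so integration by parts undoes it.
Check: d/dz[-sqrt(2)*sqrt(2*z**2 + 5)*exp(-z)/4] = (2*sqrt(2)*z**2 - 2*sqrt(2)*z + 5*sqrt(2))*exp(-z)/(4*sqrt(2*z**2 + 5)), which equals f(z).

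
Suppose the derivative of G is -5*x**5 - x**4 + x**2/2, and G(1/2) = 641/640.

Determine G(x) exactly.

G(x) = -(25*x**6 + 6*x**5 - 5*x**3 - 30)/30

The integrand splits into summands that can be handled one at a time.
A general antiderivative is -5*x**6/6 - x**5/5 + x**3/6 + C.
The condition gives C = 641/640 - (1/640) = 1.
So G(x) = -(25*x**6 + 6*x**5 - 5*x**3 - 30)/30.
Check: d/dx[-(25*x**6 + 6*x**5 - 5*x**3 - 30)/30] = -5*x**5 - x**4 + x**2/2 = G'(x).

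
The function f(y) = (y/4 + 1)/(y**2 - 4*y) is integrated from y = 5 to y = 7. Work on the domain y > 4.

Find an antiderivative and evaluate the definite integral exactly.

Factor the denominator (4*y*(y - 4)) and decompose: f = 1/(2*(y - 4)) - 1/(4*y); each piece integrates to a log, atan, or power term.
F(y) = -log(y)/4 + log(y - 4)/2 is an antiderivative of f.
Check: d/dy[-log(y)/4 + log(y - 4)/2] = (y + 4)/(4*y**2 - 16*y), which equals f(y).
F(7) = -log(7)/4 + log(3)/2; F(5) = -log(5)/4.
Integral = F(7) - F(5) = -log(7)/4 + log(5)/4 + log(3)/2.

Antiderivative: F(y) = -log(y)/4 + log(y - 4)/2; value = -log(7)/4 + log(5)/4 + log(3)/2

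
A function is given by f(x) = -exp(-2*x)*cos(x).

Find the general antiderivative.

Whatever form F(x) takes, F'(x) = f(x) is non-negotiable.
Check: d/dx[-exp(-2*x)*sin(x)/5 + 2*exp(-2*x)*cos(x)/5] = -exp(-2*x)*cos(x) = f(x).

F(x) = -exp(-2*x)*sin(x)/5 + 2*exp(-2*x)*cos(x)/5 + C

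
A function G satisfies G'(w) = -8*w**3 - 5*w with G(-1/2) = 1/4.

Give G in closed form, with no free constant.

G(w) = -(4*w**4 + 5*w**2 - 2)/2

Integrate term by term and add the pieces.
A general antiderivative is -2*w**4 - 5*w**2/2 + C.
The condition gives C = 1/4 - (-3/4) = 1.
So G(w) = -(4*w**4 + 5*w**2 - 2)/2.
Check: d/dw[-(4*w**4 + 5*w**2 - 2)/2] = -8*w**3 - 5*w = G'(w).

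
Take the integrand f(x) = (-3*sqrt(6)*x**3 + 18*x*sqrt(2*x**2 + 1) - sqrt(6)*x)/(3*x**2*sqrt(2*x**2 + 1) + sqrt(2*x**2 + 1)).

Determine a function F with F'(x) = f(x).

Check any antiderivative F(x) by computing F'(x) and comparing it with f(x).
Check: d/dx[(-sqrt(6)*sqrt(2*x**2 + 1) + 6*log(x**2 + 1/3))/2] = (-3*sqrt(6)*x**3 + 18*x*sqrt(2*x**2 + 1) - sqrt(6)*x)/(3*x**2*sqrt(2*x**2 + 1) + sqrt(2*x**2 + 1)) = f(x).

An antiderivative is F(x) = (-sqrt(6)*sqrt(2*x**2 + 1) + 6*log(x**2 + 1/3))/2.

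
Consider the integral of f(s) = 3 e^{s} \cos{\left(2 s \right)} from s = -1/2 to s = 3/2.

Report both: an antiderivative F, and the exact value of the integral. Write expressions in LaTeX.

Recover f(s) by differentiating a candidate F(s); any mismatch rules it out.
F(s) = \frac{6 e^{s} \sin{\left(2 s \right)}}{5} + \frac{3 e^{s} \cos{\left(2 s \right)}}{5} is an antiderivative of f.
Check: d/ds[\frac{6 e^{s} \sin{\left(2 s \right)}}{5} + \frac{3 e^{s} \cos{\left(2 s \right)}}{5}] = 3 e^{s} \cos{\left(2 s \right)} = f(s).
F(3/2) = \frac{3 e^{\frac{3}{2}} \cos{\left(3 \right)}}{5} + \frac{6 e^{\frac{3}{2}} \sin{\left(3 \right)}}{5}; F(-1/2) = - \frac{6 \sin{\left(1 \right)}}{5 e^{\frac{1}{2}}} + \frac{3 \cos{\left(1 \right)}}{5 e^{\frac{1}{2}}}.
Integral = F(3/2) - F(-1/2) = \frac{3 e^{\frac{3}{2}} \cos{\left(3 \right)}}{5} - \frac{3 \cos{\left(1 \right)}}{5 e^{\frac{1}{2}}} + \frac{6 \sin{\left(1 \right)}}{5 e^{\frac{1}{2}}} + \frac{6 e^{\frac{3}{2}} \sin{\left(3 \right)}}{5}.

Antiderivative: F(s) = \frac{6 e^{s} \sin{\left(2 s \right)}}{5} + \frac{3 e^{s} \cos{\left(2 s \right)}}{5}; value = \frac{3 e^{\frac{3}{2}} \cos{\left(3 \right)}}{5} - \frac{3 \cos{\left(1 \right)}}{5 e^{\frac{1}{2}}} + \frac{6 \sin{\left(1 \right)}}{5 e^{\frac{1}{2}}} + \frac{6 e^{\frac{3}{2}} \sin{\left(3 \right)}}{5}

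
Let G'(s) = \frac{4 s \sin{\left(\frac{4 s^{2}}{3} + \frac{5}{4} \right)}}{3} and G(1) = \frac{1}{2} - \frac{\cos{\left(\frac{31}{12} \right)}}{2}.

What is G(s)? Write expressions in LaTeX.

G(s) = \frac{1}{2} - \frac{\cos{\left(\frac{4 s^{2}}{3} + \frac{5}{4} \right)}}{2}

G'(s) matches the chain-rule pattern g'(h)*h' with inner function h(s) = \frac{4 s^{2}}{3} + \frac{5}{4}; substituting u = h(s) collapses the integral.
A general antiderivative is - \frac{\cos{\left(\frac{4 s^{2}}{3} + \frac{5}{4} \right)}}{2} + C.
The condition gives C = \frac{1}{2} - \frac{\cos{\left(\frac{31}{12} \right)}}{2} - (- \frac{\cos{\left(\frac{31}{12} \right)}}{2}) = \frac{1}{2}.
So G(s) = \frac{1}{2} - \frac{\cos{\left(\frac{4 s^{2}}{3} + \frac{5}{4} \right)}}{2}.
Check: d/ds[\frac{1}{2} - \frac{\cos{\left(\frac{4 s^{2}}{3} + \frac{5}{4} \right)}}{2}] = \frac{4 s \sin{\left(\frac{4 s^{2}}{3} + \frac{5}{4} \right)}}{3} = G'(s).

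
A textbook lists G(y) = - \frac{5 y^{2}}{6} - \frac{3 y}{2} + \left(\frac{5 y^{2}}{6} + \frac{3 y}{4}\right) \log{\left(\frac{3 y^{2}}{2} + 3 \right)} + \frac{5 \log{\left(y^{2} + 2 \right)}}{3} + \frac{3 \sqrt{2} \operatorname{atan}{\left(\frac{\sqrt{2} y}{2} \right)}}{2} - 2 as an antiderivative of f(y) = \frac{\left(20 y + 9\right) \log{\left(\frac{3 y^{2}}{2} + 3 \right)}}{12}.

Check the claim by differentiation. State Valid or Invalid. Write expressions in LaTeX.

Valid: G'(y) = f(y).

d/dy[G] = \frac{5 y \log{\left(\frac{y^{2}}{2} + 1 \right)}}{3} + \frac{5 y \log{\left(3 \right)}}{3} + \frac{3 \log{\left(\frac{y^{2}}{2} + 1 \right)}}{4} + \frac{3 \log{\left(3 \right)}}{4}
This equals f(y) exactly, so the claim holds.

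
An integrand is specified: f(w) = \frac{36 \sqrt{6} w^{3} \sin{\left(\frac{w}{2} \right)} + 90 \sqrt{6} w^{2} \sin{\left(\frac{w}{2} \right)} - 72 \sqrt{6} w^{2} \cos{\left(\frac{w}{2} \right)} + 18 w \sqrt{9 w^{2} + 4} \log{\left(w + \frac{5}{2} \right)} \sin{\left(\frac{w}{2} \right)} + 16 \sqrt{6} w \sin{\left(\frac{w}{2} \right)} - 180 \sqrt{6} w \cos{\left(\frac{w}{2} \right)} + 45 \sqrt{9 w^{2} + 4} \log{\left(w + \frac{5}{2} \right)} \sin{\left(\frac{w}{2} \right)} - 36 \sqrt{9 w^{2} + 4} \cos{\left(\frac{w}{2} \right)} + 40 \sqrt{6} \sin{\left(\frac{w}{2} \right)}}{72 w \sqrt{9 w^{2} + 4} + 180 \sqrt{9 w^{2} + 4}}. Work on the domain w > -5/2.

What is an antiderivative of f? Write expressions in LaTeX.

Recognize the product-rule pattern: f = u'v + uv' with u = - \frac{2 \sqrt{\frac{3 w^{2}}{2} + \frac{2}{3}}}{3} - \frac{\log{\left(w + \frac{5}{2} \right)}}{2}, v = \cos{\left(\frac{w}{2} \right)}, so integration by parts undoes it.
Check: d/dw[\left(- \frac{2 \sqrt{\frac{3 w^{2}}{2} + \frac{2}{3}}}{3} - \frac{\log{\left(w + \frac{5}{2} \right)}}{2}\right) \cos{\left(\frac{w}{2} \right)}] = \frac{36 \sqrt{6} w^{3} \sin{\left(\frac{w}{2} \right)} + 90 \sqrt{6} w^{2} \sin{\left(\frac{w}{2} \right)} - 72 \sqrt{6} w^{2} \cos{\left(\frac{w}{2} \right)} + 18 w \sqrt{9 w^{2} + 4} \log{\left(w + \frac{5}{2} \right)} \sin{\left(\frac{w}{2} \right)} + 16 \sqrt{6} w \sin{\left(\frac{w}{2} \right)} - 180 \sqrt{6} w \cos{\left(\frac{w}{2} \right)} + 45 \sqrt{9 w^{2} + 4} \log{\left(w + \frac{5}{2} \right)} \sin{\left(\frac{w}{2} \right)} - 36 \sqrt{9 w^{2} + 4} \cos{\left(\frac{w}{2} \right)} + 40 \sqrt{6} \sin{\left(\frac{w}{2} \right)}}{72 w \sqrt{9 w^{2} + 4} + 180 \sqrt{9 w^{2} + 4}} = f(w).

An antiderivative is F(w) = \left(- \frac{2 \sqrt{\frac{3 w^{2}}{2} + \frac{2}{3}}}{3} - \frac{\log{\left(w + \frac{5}{2} \right)}}{2}\right) \cos{\left(\frac{w}{2} \right)}.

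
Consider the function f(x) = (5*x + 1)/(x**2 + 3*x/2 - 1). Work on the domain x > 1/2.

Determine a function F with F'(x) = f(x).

Factor the denominator ((x + 2)*(2*x - 1)) and decompose: f = 14/(5*(2*x - 1)) + 18/(5*(x + 2)); each piece integrates to a log, atan, or power term.
Check: d/dx[7*log(x - 1/2)/5 + 18*log(x + 2)/5] = (10*x + 2)/(2*x**2 + 3*x - 2), which equals f(x).

An antiderivative is F(x) = 7*log(x - 1/2)/5 + 18*log(x + 2)/5.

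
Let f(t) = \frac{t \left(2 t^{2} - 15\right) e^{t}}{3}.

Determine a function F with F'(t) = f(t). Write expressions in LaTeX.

An antiderivative is F(t) = \frac{2 t^{3} e^{t}}{3} - 2 t^{2} e^{t} - t e^{t} + e^{t}.

Recognize the product-rule pattern: f = u'v + uv' with u = \frac{2 t^{3}}{3} - 2 t^{2} - t + 1, v = e^{t}, so integration by parts undoes it.
Check: d/dt[\frac{2 t^{3} e^{t}}{3} - 2 t^{2} e^{t} - t e^{t} + e^{t}] = \frac{2 t^{3} e^{t}}{3} - 5 t e^{t}, which equals f(t).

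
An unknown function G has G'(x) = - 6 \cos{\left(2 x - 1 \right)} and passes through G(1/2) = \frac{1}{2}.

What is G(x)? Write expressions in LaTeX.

Whatever form G(x) takes, its d/dx must return the stated G'(x).
A general antiderivative is - 3 \sin{\left(2 x - 1 \right)} + C.
The condition gives C = \frac{1}{2} - (0) = \frac{1}{2}.
So G(x) = \frac{1 - 6 \sin{\left(2 x - 1 \right)}}{2}.
Check: d/dx[\frac{1 - 6 \sin{\left(2 x - 1 \right)}}{2}] = - 6 \cos{\left(2 x - 1 \right)} = G'(x).

G(x) = \frac{1 - 6 \sin{\left(2 x - 1 \right)}}{2}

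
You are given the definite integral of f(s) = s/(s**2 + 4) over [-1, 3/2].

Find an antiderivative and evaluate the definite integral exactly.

Antiderivative: F(s) = log(s**2 + 4)/2; value = -log(5)/2 + log(25/4)/2

f matches the chain-rule pattern g'(h)*h' with inner function h(s) = s**2 + 4; substituting u = h(s) collapses the integral.
F(s) = log(s**2 + 4)/2 is an antiderivative of f.
Check: d/ds[log(s**2 + 4)/2] = s/(s**2 + 4) = f(s).
F(3/2) = log(25/4)/2; F(-1) = log(5)/2.
Integral = F(3/2) - F(-1) = -log(5)/2 + log(25/4)/2.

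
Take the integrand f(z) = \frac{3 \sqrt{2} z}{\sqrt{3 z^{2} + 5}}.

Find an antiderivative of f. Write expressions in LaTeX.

An antiderivative is F(z) = \sqrt{2} \sqrt{3 z^{2} + 5}.

f matches the chain-rule pattern g'(h)*h' with inner function h(z) = \frac{3 z^{2}}{2} + \frac{5}{2}; substituting u = h(z) collapses the integral.
Check: d/dz[\sqrt{2} \sqrt{3 z^{2} + 5}] = \frac{3 \sqrt{2} z}{\sqrt{3 z^{2} + 5}} = f(z).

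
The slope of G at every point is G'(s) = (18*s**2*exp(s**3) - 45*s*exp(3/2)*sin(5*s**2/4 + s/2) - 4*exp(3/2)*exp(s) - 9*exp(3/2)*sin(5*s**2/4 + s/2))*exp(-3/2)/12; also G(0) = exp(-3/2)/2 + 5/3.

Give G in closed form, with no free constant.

Any candidate G(s) must reproduce the stated G'(s) exactly.
A general antiderivative is -exp(s)/3 + exp(s**3 - 3/2)/2 + 3*cos(5*s**2/4 + s/2)/2 + C.
The condition gives C = exp(-3/2)/2 + 5/3 - (exp(-3/2)/2 + 7/6) = 1/2.
So G(s) = -exp(s)/3 + exp(s**3 - 3/2)/2 + 3*cos(5*s**2/4 + s/2)/2 + 1/2.
Check: d/ds[-exp(s)/3 + exp(s**3 - 3/2)/2 + 3*cos(5*s**2/4 + s/2)/2 + 1/2] = 3*s**2*exp(-3/2)*exp(s**3)/2 - 15*s*sin(5*s**2/4 + s/2)/4 - exp(s)/3 - 3*sin(5*s**2/4 + s/2)/4, which equals G'(s).

G(s) = -exp(s)/3 + exp(s**3 - 3/2)/2 + 3*cos(5*s**2/4 + s/2)/2 + 1/2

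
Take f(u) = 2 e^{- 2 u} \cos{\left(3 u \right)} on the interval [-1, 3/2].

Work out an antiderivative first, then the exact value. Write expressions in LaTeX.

A candidate is checked by its d/du: the result must match f(u).
F(u) = \frac{6 e^{- 2 u} \sin{\left(3 u \right)}}{13} - \frac{4 e^{- 2 u} \cos{\left(3 u \right)}}{13} is an antiderivative of f.
Check: d/du[\frac{6 e^{- 2 u} \sin{\left(3 u \right)}}{13} - \frac{4 e^{- 2 u} \cos{\left(3 u \right)}}{13}] = 2 e^{- 2 u} \cos{\left(3 u \right)} = f(u).
F(3/2) = \frac{6 \sin{\left(\frac{9}{2} \right)}}{13 e^{3}} - \frac{4 \cos{\left(\frac{9}{2} \right)}}{13 e^{3}}; F(-1) = - \frac{6 e^{2} \sin{\left(3 \right)}}{13} - \frac{4 e^{2} \cos{\left(3 \right)}}{13}.
Integral = F(3/2) - F(-1) = \frac{4 e^{2} \cos{\left(3 \right)}}{13} + \frac{6 \sin{\left(\frac{9}{2} \right)}}{13 e^{3}} - \frac{4 \cos{\left(\frac{9}{2} \right)}}{13 e^{3}} + \frac{6 e^{2} \sin{\left(3 \right)}}{13}.

Antiderivative: F(u) = \frac{6 e^{- 2 u} \sin{\left(3 u \right)}}{13} - \frac{4 e^{- 2 u} \cos{\left(3 u \right)}}{13}; value = \frac{4 e^{2} \cos{\left(3 \right)}}{13} + \frac{6 \sin{\left(\frac{9}{2} \right)}}{13 e^{3}} - \frac{4 \cos{\left(\frac{9}{2} \right)}}{13 e^{3}} + \frac{6 e^{2} \sin{\left(3 \right)}}{13}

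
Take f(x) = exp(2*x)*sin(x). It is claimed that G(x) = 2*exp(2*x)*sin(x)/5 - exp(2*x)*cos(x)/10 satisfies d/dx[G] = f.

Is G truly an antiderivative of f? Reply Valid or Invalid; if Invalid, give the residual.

Invalid: d/dx[G] - f = -exp(2*x)*sin(x)/10 + exp(2*x)*cos(x)/5, which is not 0.

d/dx[G] = 9*exp(2*x)*sin(x)/10 + exp(2*x)*cos(x)/5
d/dx[G] - f(x) = -exp(2*x)*sin(x)/10 + exp(2*x)*cos(x)/5 != 0.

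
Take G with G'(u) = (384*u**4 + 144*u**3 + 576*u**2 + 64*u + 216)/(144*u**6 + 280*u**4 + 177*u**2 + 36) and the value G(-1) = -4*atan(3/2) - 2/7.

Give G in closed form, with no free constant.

G(u) = 4*atan(3*u/2) - 1/(2*u**2 + 3/2)

A first test for any G(u): its u-derivative must equal the given G'(u).
A general antiderivative is 4*atan(3*u/2) - 1/(2*u**2 + 3/2) + C.
The condition gives C = -4*atan(3/2) - 2/7 - (-4*atan(3/2) - 2/7) = 0.
So G(u) = 4*atan(3*u/2) - 1/(2*u**2 + 3/2).
Check: d/du[4*atan(3*u/2) - 1/(2*u**2 + 3/2)] = (384*u**4 + 144*u**3 + 576*u**2 + 64*u + 216)/(144*u**6 + 280*u**4 + 177*u**2 + 36) = G'(u).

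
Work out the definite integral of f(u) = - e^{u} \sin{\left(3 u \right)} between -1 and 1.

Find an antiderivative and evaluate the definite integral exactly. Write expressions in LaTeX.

Whatever form F(u) takes, F'(u) = f(u) is non-negotiable.
F(u) = \frac{\left(- \sin{\left(3 u \right)} + 3 \cos{\left(3 u \right)}\right) e^{u}}{10} is an antiderivative of f.
Check: d/du[\frac{\left(- \sin{\left(3 u \right)} + 3 \cos{\left(3 u \right)}\right) e^{u}}{10}] = - e^{u} \sin{\left(3 u \right)} = f(u).
F(1) = \frac{3 e \cos{\left(3 \right)}}{10} - \frac{e \sin{\left(3 \right)}}{10}; F(-1) = \frac{3 \cos{\left(3 \right)}}{10 e} + \frac{\sin{\left(3 \right)}}{10 e}.
Integral = F(1) - F(-1) = \frac{3 e \cos{\left(3 \right)}}{10} - \frac{e \sin{\left(3 \right)}}{10} - \frac{\sin{\left(3 \right)}}{10 e} - \frac{3 \cos{\left(3 \right)}}{10 e}.

Antiderivative: F(u) = \frac{\left(- \sin{\left(3 u \right)} + 3 \cos{\left(3 u \right)}\right) e^{u}}{10}; value = \frac{3 e \cos{\left(3 \right)}}{10} - \frac{e \sin{\left(3 \right)}}{10} - \frac{\sin{\left(3 \right)}}{10 e} - \frac{3 \cos{\left(3 \right)}}{10 e}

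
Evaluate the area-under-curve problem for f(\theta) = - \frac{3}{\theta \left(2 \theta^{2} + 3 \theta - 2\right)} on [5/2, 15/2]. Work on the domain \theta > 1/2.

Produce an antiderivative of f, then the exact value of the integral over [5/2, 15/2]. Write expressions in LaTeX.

Antiderivative: F(\theta) = \frac{3 \left(5 \log{\left(\theta \right)} - 4 \log{\left(\theta - \frac{1}{2} \right)} - \log{\left(\theta + 2 \right)}\right)}{10}; value = - \frac{6 \log{\left(7 \right)}}{5} - \frac{3 \log{\left(\frac{5}{2} \right)}}{2} - \frac{3 \log{\left(\frac{19}{2} \right)}}{10} + \frac{3 \log{\left(\frac{9}{2} \right)}}{10} + \frac{6 \log{\left(2 \right)}}{5} + \frac{3 \log{\left(\frac{15}{2} \right)}}{2}

The denominator factors as \theta \left(\theta + 2\right) \left(2 \theta - 1\right); partial fractions split f into directly integrable pieces: - \frac{12}{5 \left(2 \theta - 1\right)} - \frac{3}{10 \left(\theta + 2\right)} + \frac{3}{2 \theta}.
F(\theta) = \frac{3 \left(5 \log{\left(\theta \right)} - 4 \log{\left(\theta - \frac{1}{2} \right)} - \log{\left(\theta + 2 \right)}\right)}{10} is an antiderivative of f.
Check: d/d\theta[\frac{3 \left(5 \log{\left(\theta \right)} - 4 \log{\left(\theta - \frac{1}{2} \right)} - \log{\left(\theta + 2 \right)}\right)}{10}] = - \frac{3}{2 \theta^{3} + 3 \theta^{2} - 2 \theta}, which equals f(\theta).
F(15/2) = - \frac{6 \log{\left(7 \right)}}{5} - \frac{3 \log{\left(\frac{19}{2} \right)}}{10} + \frac{3 \log{\left(\frac{15}{2} \right)}}{2}; F(5/2) = - \frac{6 \log{\left(2 \right)}}{5} - \frac{3 \log{\left(\frac{9}{2} \right)}}{10} + \frac{3 \log{\left(\frac{5}{2} \right)}}{2}.
Integral = F(15/2) - F(5/2) = - \frac{6 \log{\left(7 \right)}}{5} - \frac{3 \log{\left(\frac{5}{2} \right)}}{2} - \frac{3 \log{\left(\frac{19}{2} \right)}}{10} + \frac{3 \log{\left(\frac{9}{2} \right)}}{10} + \frac{6 \log{\left(2 \right)}}{5} + \frac{3 \log{\left(\frac{15}{2} \right)}}{2}.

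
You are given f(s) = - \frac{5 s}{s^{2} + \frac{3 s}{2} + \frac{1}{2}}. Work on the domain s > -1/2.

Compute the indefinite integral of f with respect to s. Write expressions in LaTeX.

F(s) = 5 \log{\left(s + \frac{1}{2} \right)} - 10 \log{\left(s + 1 \right)} + C

The denominator factors as \left(s + 1\right) \left(2 s + 1\right); partial fractions split f into directly integrable pieces: \frac{10}{2 s + 1} - \frac{10}{s + 1}.
Check: d/ds[5 \log{\left(s + \frac{1}{2} \right)} - 10 \log{\left(s + 1 \right)}] = - \frac{10 s}{2 s^{2} + 3 s + 1}, which equals f(s).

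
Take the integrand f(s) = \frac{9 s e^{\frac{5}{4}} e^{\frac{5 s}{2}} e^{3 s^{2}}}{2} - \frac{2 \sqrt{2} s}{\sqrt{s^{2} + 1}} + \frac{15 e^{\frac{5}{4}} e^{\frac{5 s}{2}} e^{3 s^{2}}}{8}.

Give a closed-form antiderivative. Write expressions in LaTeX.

The integrand splits into summands that can be handled one at a time.
Check: d/ds[\frac{- 8 \sqrt{2} \sqrt{s^{2} + 1} + 3 e^{\frac{5}{4}} e^{\frac{5 s}{2}} e^{3 s^{2}}}{4}] = \frac{36 s \sqrt{s^{2} + 1} e^{\frac{5}{4}} e^{\frac{5 s}{2}} e^{3 s^{2}} - 16 \sqrt{2} s + 15 \sqrt{s^{2} + 1} e^{\frac{5}{4}} e^{\frac{5 s}{2}} e^{3 s^{2}}}{8 \sqrt{s^{2} + 1}}, which equals f(s).

An antiderivative is F(s) = \frac{- 8 \sqrt{2} \sqrt{s^{2} + 1} + 3 e^{\frac{5}{4}} e^{\frac{5 s}{2}} e^{3 s^{2}}}{4}.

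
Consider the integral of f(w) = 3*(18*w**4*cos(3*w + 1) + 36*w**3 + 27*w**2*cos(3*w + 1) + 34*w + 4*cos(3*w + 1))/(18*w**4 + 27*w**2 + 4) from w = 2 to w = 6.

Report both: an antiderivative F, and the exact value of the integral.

Check any antiderivative F(w) by computing F'(w) and comparing it with f(w).
F(w) = log(w**2/2 + 2/3) + 2*log(2*w**2 + 1/3) + sin(3*w + 1) is an antiderivative of f.
Check: d/dw[log(w**2/2 + 2/3) + 2*log(2*w**2 + 1/3) + sin(3*w + 1)] = (54*w**4*cos(3*w + 1) + 108*w**3 + 81*w**2*cos(3*w + 1) + 102*w + 12*cos(3*w + 1))/(18*w**4 + 27*w**2 + 4), which equals f(w).
F(6) = sin(19) + log(56/3) + 2*log(217/3); F(2) = sin(7) + log(8/3) + 2*log(25/3).
Integral = F(6) - F(2) = -2*log(25/3) - log(8/3) - sin(7) + sin(19) + log(56/3) + 2*log(217/3).

Antiderivative: F(w) = log(w**2/2 + 2/3) + 2*log(2*w**2 + 1/3) + sin(3*w + 1); value = -2*log(25/3) - log(8/3) - sin(7) + sin(19) + log(56/3) + 2*log(217/3)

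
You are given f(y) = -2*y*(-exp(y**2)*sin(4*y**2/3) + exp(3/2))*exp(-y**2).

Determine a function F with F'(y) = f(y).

A first test for any F(y): its y-derivative must equal f(y) identically.
Check: d/dy[(-3*exp(-3/2)*exp(y**2)*cos(4*y**2/3) + 4)*exp(3/2)*exp(-y**2)/4] = (2*y*exp(3/2)*exp(y**2)*sin(4*y**2/3) - 2*y*exp(3))*exp(-3/2)*exp(-y**2), which equals f(y).

An antiderivative is F(y) = (-3*exp(-3/2)*exp(y**2)*cos(4*y**2/3) + 4)*exp(3/2)*exp(-y**2)/4.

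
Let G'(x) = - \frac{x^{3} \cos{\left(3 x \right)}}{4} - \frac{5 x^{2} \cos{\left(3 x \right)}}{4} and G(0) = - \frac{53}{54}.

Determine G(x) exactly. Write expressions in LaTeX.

Integrate term by term and add the pieces.
A general antiderivative is - \frac{x^{3} \sin{\left(3 x \right)}}{12} - \frac{5 x^{2} \sin{\left(3 x \right)}}{12} - \frac{x^{2} \cos{\left(3 x \right)}}{12} + \frac{x \sin{\left(3 x \right)}}{18} - \frac{5 x \cos{\left(3 x \right)}}{18} + \frac{5 \sin{\left(3 x \right)}}{54} + \frac{\cos{\left(3 x \right)}}{54} + C.
The condition gives C = - \frac{53}{54} - (\frac{1}{54}) = -1.
So G(x) = - \frac{x^{3} \sin{\left(3 x \right)}}{12} - \frac{5 x^{2} \sin{\left(3 x \right)}}{12} - \frac{x^{2} \cos{\left(3 x \right)}}{12} + \frac{x \sin{\left(3 x \right)}}{18} - \frac{5 x \cos{\left(3 x \right)}}{18} + \frac{5 \sin{\left(3 x \right)}}{54} + \frac{\cos{\left(3 x \right)}}{54} - 1.
Check: d/dx[- \frac{x^{3} \sin{\left(3 x \right)}}{12} - \frac{5 x^{2} \sin{\left(3 x \right)}}{12} - \frac{x^{2} \cos{\left(3 x \right)}}{12} + \frac{x \sin{\left(3 x \right)}}{18} - \frac{5 x \cos{\left(3 x \right)}}{18} + \frac{5 \sin{\left(3 x \right)}}{54} + \frac{\cos{\left(3 x \right)}}{54} - 1] = - \frac{x^{3} \cos{\left(3 x \right)}}{4} - \frac{5 x^{2} \cos{\left(3 x \right)}}{4} = G'(x).

G(x) = - \frac{x^{3} \sin{\left(3 x \right)}}{12} - \frac{5 x^{2} \sin{\left(3 x \right)}}{12} - \frac{x^{2} \cos{\left(3 x \right)}}{12} + \frac{x \sin{\left(3 x \right)}}{18} - \frac{5 x \cos{\left(3 x \right)}}{18} + \frac{5 \sin{\left(3 x \right)}}{54} + \frac{\cos{\left(3 x \right)}}{54} - 1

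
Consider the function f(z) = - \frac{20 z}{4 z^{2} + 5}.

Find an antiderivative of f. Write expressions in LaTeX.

The substitution u = 2 z^{2} + \frac{5}{2} works: f is exactly (dF/du)*(du/dz) for that inner function.
Check: d/dz[- \frac{5 \log{\left(2 z^{2} + \frac{5}{2} \right)}}{2}] = - \frac{20 z}{4 z^{2} + 5} = f(z).

An antiderivative is F(z) = - \frac{5 \log{\left(2 z^{2} + \frac{5}{2} \right)}}{2}.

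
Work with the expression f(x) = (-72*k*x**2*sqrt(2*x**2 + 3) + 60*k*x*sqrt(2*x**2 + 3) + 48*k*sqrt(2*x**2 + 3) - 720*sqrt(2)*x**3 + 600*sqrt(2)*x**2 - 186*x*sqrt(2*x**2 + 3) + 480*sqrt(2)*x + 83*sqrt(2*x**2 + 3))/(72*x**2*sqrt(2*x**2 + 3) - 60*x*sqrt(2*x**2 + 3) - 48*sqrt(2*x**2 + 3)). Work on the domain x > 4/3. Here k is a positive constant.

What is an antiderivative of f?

An antiderivative F(x) passes only if d/dx[F] lands on f(x) exactly.
Check: d/dx[-k*x - 5*sqrt(4*x**2 + 6) - 5*log(3*x - 4)/4 - 4*log(4*x + 2)/3] = (-72*k*x**2*sqrt(2*x**2 + 3) + 60*k*x*sqrt(2*x**2 + 3) + 48*k*sqrt(2*x**2 + 3) - 720*sqrt(2)*x**3 + 600*sqrt(2)*x**2 - 186*x*sqrt(2*x**2 + 3) + 480*sqrt(2)*x + 83*sqrt(2*x**2 + 3))/(72*x**2*sqrt(2*x**2 + 3) - 60*x*sqrt(2*x**2 + 3) - 48*sqrt(2*x**2 + 3)) = f(x).

An antiderivative is F(x) = -k*x - 5*sqrt(4*x**2 + 6) - 5*log(3*x - 4)/4 - 4*log(4*x + 2)/3.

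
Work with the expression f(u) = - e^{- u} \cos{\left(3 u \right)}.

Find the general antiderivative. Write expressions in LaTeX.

F(u) = \frac{\left(- 3 \sin{\left(3 u \right)} + \cos{\left(3 u \right)}\right) e^{- u}}{10} + C

Differentiate the proposed F(u) back; it has to land on f(u) exactly.
Check: d/du[\frac{\left(- 3 \sin{\left(3 u \right)} + \cos{\left(3 u \right)}\right) e^{- u}}{10}] = - e^{- u} \cos{\left(3 u \right)} = f(u).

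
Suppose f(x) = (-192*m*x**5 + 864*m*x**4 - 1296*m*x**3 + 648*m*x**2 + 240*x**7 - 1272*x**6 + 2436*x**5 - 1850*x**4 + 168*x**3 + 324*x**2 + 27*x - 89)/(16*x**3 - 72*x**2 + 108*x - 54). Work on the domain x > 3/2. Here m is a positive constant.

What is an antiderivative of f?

An antiderivative is F(x) = -4*m*x**3 + 3*x**5 - 3*x**4 - x**3 + 5*x**2/4 + 3*x/2 + (2*x - 3)**(-2).

Differentiate the proposed F(x) back; it has to land on f(x) exactly.
Check: d/dx[-4*m*x**3 + 3*x**5 - 3*x**4 - x**3 + 5*x**2/4 + 3*x/2 + (2*x - 3)**(-2)] = (-192*m*x**5 + 864*m*x**4 - 1296*m*x**3 + 648*m*x**2 + 240*x**7 - 1272*x**6 + 2436*x**5 - 1850*x**4 + 168*x**3 + 324*x**2 + 27*x - 89)/(16*x**3 - 72*x**2 + 108*x - 54) = f(x).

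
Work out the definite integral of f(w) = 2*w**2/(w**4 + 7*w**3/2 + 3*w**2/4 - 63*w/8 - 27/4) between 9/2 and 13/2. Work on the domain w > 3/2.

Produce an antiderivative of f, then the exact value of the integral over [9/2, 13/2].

Antiderivative: F(w) = log(w - 3/2)/7 + 9*log(w + 3/2) - 64*log(w + 2)/7 + 48/(16*w + 24); value = -64*log(17/2)/7 - 9*log(6) - log(3)/7 - 1/8 + log(5)/7 + 64*log(13/2)/7 + 9*log(8)

The denominator factors as (w + 2)*(2*w - 3)*(2*w + 3)**2; partial fractions split f into directly integrable pieces: 18/(2*w + 3) - 12/(2*w + 3)**2 + 2/(7*(2*w - 3)) - 64/(7*(w + 2)).
F(w) = log(w - 3/2)/7 + 9*log(w + 3/2) - 64*log(w + 2)/7 + 48/(16*w + 24) is an antiderivative of f.
Check: d/dw[log(w - 3/2)/7 + 9*log(w + 3/2) - 64*log(w + 2)/7 + 48/(16*w + 24)] = 16*w**2/(8*w**4 + 28*w**3 + 6*w**2 - 63*w - 54), which equals f(w).
F(13/2) = -64*log(17/2)/7 + log(5)/7 + 3/8 + 9*log(8); F(9/2) = -64*log(13/2)/7 + log(3)/7 + 1/2 + 9*log(6).
Integral = F(13/2) - F(9/2) = -64*log(17/2)/7 - 9*log(6) - log(3)/7 - 1/8 + log(5)/7 + 64*log(13/2)/7 + 9*log(8).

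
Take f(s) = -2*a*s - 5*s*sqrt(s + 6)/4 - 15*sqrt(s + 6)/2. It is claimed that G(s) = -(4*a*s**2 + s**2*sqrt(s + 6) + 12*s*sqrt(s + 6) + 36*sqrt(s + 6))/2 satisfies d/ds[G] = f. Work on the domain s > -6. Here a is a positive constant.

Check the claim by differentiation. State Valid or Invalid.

d/ds[G] = (-16*a*s*sqrt(s + 6) - 5*s**2 - 60*s - 180)/(4*sqrt(s + 6))
d/ds[G] - f(s) = -2*a*s != 0.

Invalid: d/ds[G] - f = -2*a*s, which is not 0.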